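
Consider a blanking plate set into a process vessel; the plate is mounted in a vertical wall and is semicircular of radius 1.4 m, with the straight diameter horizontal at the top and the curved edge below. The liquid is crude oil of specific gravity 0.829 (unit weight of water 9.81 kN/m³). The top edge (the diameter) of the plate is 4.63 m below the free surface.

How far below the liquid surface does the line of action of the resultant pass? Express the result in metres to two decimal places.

γ = 0.829 × 9.81 = 8.13249 kN/m³.
The centroid of a semicircle lies 4r/(3π) = 0.594178 m from the diameter, here below the top edge, so the centroid depth is h_c = 4.63 + 0.594178 = 5.22418 m.
A = πr²/2 = π × 1.4²/2 = 3.07876 m².
Resultant F = γ·h_c·A = 8.13249 × 5.22418 × 3.07876 = 130.803 kN.
I_c = (π/8 − 8/(9π))·r⁴ = 0.109757 × 1.4⁴ = 0.421642 m⁴.
Centre of pressure: y_p = y_c + I_c/(y_c·A) = 5.22418 + 0.421642/(5.22418 × 3.07876) = 5.22418 + 0.026215 = 5.25039 m along the plane.

h_p = 5.25 m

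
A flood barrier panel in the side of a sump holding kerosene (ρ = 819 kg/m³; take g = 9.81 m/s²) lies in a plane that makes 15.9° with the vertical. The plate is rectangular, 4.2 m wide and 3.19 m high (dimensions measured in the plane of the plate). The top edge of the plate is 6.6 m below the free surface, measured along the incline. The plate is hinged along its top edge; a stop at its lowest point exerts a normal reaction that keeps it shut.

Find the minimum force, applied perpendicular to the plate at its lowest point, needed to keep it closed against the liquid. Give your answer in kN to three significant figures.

γ = ρg = 819 × 9.81 / 1000 = 8.03439 kN/m³.
The plate makes 15.9° with the vertical, i.e. θ = 90° − 15.9° = 74.1° to the horizontal. Measuring y along the incline from the free-surface line, vertical depth h = y·sinθ with sinθ = 0.961741.
The centroid lies 3.19/2 = 1.595 m below the top edge, so y_c = 6.6 + 1.595 = 8.195 m and h_c = 8.195 × 0.961741 = 7.88147 m.
A = 4.2 × 3.19 = 13.398 m².
Resultant F = γ·h_c·A = 8.03439 × 7.88147 × 13.398 = 848.399 kN.
I_c = b·h³/12 = 4.2 × 3.19³/12 = 11.3616 m⁴.
Centre of pressure: y_p = y_c + I_c/(y_c·A) = 8.195 + 11.3616/(8.195 × 13.398) = 8.195 + 0.103479 = 8.29848 m along the plane.
The resultant acts 1.595 + 0.103479 = 1.69848 m (along the plate) below the hinge at the top edge, so the moment about the hinge is M = F × 1.69848 = 848.399 × 1.69848 = 1440.99 kN·m.
A normal force at the bottom, 3.19 m from the hinge, must supply this moment: P = 1440.99/3.19 = 451.721 kN.

P ≈ 452 kN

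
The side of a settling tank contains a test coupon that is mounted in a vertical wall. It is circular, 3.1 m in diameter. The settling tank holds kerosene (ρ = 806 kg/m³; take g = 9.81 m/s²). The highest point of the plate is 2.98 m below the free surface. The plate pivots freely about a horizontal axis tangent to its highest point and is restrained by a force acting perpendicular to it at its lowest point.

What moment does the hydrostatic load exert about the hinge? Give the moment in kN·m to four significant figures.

M ≈ 454.9 kN·m

γ = ρg = 806 × 9.81 / 1000 = 7.90686 kN/m³.
The centroid is at the centre, 1.55 m below the top of the plate, so the centroid depth is h_c = 2.98 + 1.55 = 4.53 m.
A = π(1.55)² = 7.54768 m².
Resultant F = γ·h_c·A = 7.90686 × 4.53 × 7.54768 = 270.343 kN.
I_c = πr⁴/4 = π × 1.55⁴/4 = 4.53332 m⁴.
Centre of pressure: y_p = y_c + I_c/(y_c·A) = 4.53 + 4.53332/(4.53 × 7.54768) = 4.53 + 0.132588 = 4.66259 m along the plane.
The resultant acts 1.55 + 0.132588 = 1.68259 m (along the plate) below the hinge at the top edge, so the moment about the hinge is M = F × 1.68259 = 270.343 × 1.68259 = 454.876 kN·m.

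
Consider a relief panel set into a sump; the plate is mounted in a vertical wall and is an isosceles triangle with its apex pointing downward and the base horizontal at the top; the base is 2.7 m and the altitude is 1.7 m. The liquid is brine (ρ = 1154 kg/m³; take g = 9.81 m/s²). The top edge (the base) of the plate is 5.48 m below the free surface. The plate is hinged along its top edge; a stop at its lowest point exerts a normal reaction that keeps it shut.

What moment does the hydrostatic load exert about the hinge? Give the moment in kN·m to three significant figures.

γ = ρg = 1154 × 9.81 / 1000 = 11.32074 kN/m³.
With the apex down, the centroid sits h/3 = 1.7/3 = 0.566667 m below the base (the top edge), so the centroid depth is h_c = 5.48 + 0.566667 = 6.04667 m.
A = ½ × 2.7 × 1.7 = 2.295 m².
Resultant F = γ·h_c·A = 11.32074 × 6.04667 × 2.295 = 157.099 kN.
I_c = b·h³/36 = 2.7 × 1.7³/36 = 0.368475 m⁴.
Centre of pressure: y_p = y_c + I_c/(y_c·A) = 6.04667 + 0.368475/(6.04667 × 2.295) = 6.04667 + 0.0265527 = 6.07322 m along the plane.
The resultant acts 0.566667 + 0.0265527 = 0.59322 m (along the plate) below the hinge at the top edge, so the moment about the hinge is M = F × 0.59322 = 157.099 × 0.59322 = 93.1943 kN·m.

M ≈ 93.2 kN·m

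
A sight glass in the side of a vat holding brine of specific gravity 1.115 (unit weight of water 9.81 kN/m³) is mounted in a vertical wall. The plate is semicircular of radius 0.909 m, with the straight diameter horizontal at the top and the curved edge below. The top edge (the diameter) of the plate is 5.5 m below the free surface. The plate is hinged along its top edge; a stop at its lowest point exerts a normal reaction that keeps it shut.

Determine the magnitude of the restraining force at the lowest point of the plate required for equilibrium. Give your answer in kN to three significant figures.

γ = 1.115 × 9.81 = 10.93815 kN/m³.
The centroid of a semicircle lies 4r/(3π) = 0.385792 m from the diameter, here below the top edge, so the centroid depth is h_c = 5.5 + 0.385792 = 5.88579 m.
A = πr²/2 = π × 0.909²/2 = 1.29792 m².
Resultant F = γ·h_c·A = 10.93815 × 5.88579 × 1.29792 = 83.5596 kN.
I_c = (π/8 − 8/(9π))·r⁴ = 0.109757 × 0.909⁴ = 0.0749355 m⁴.
Centre of pressure: y_p = y_c + I_c/(y_c·A) = 5.88579 + 0.0749355/(5.88579 × 1.29792) = 5.88579 + 0.00980923 = 5.8956 m along the plane.
The resultant acts 0.385792 + 0.00980923 = 0.395601 m (along the plate) below the hinge at the top edge, so the moment about the hinge is M = F × 0.395601 = 83.5596 × 0.395601 = 33.0563 kN·m.
A normal force at the bottom, 0.909 m from the hinge, must supply this moment: P = 33.0563/0.909 = 36.3656 kN.

P ≈ 36.4 kN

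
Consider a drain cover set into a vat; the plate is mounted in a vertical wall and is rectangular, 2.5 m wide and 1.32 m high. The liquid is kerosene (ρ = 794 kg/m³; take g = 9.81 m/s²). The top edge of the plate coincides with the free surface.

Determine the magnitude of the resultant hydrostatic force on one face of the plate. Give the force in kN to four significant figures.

γ = ρg = 794 × 9.81 / 1000 = 7.78914 kN/m³.
The centroid lies 1.32/2 = 0.66 m below the top edge, so the centroid depth is h_c = 0.66 m.
A = 2.5 × 1.32 = 3.3 m².
Resultant F = γ·h_c·A = 7.78914 × 0.66 × 3.3 = 16.9647 kN.

F ≈ 16.96 kN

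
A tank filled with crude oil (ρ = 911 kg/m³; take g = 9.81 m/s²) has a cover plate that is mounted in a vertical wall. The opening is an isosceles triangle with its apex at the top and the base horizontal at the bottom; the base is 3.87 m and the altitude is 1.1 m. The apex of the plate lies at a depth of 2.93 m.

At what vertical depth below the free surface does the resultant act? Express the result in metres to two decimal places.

h_p = 3.68 m

γ = ρg = 911 × 9.81 / 1000 = 8.93691 kN/m³.
With the apex up, the centroid sits 2h/3 = 2 × 1.1/3 = 0.733333 m below the apex, so the centroid depth is h_c = 2.93 + 0.733333 = 3.66333 m.
A = ½ × 3.87 × 1.1 = 2.1285 m².
Resultant F = γ·h_c·A = 8.93691 × 3.66333 × 2.1285 = 69.6846 kN.
I_c = b·h³/36 = 3.87 × 1.1³/36 = 0.143083 m⁴.
Centre of pressure: y_p = y_c + I_c/(y_c·A) = 3.66333 + 0.143083/(3.66333 × 2.1285) = 3.66333 + 0.0183501 = 3.68168 m along the plane.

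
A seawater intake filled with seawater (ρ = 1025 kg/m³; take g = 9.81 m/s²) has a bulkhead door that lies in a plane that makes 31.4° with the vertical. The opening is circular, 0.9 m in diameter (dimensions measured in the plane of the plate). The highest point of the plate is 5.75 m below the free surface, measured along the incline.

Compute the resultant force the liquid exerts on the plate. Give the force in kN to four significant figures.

γ = ρg = 1025 × 9.81 / 1000 = 10.05525 kN/m³.
The plate makes 31.4° with the vertical, i.e. θ = 90° − 31.4° = 58.6° to the horizontal. Measuring y along the incline from the free-surface line, vertical depth h = y·sinθ with sinθ = 0.853551.
The centroid is at the centre, 0.45 m below the top of the plate, so y_c = 5.75 + 0.45 = 6.2 m and h_c = 6.2 × 0.853551 = 5.29202 m.
A = π(0.45)² = 0.636173 m².
Resultant F = γ·h_c·A = 10.05525 × 5.29202 × 0.636173 = 33.8524 kN.

F ≈ 33.85 kN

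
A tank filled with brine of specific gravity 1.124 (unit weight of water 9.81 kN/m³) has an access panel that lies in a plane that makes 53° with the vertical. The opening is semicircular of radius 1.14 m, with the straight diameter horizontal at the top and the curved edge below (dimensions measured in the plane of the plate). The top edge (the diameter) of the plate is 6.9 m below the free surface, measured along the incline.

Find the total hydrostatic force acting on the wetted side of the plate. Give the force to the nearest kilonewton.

F ≈ 100 kN

γ = 1.124 × 9.81 = 11.02644 kN/m³.
The plate makes 53° with the vertical, i.e. θ = 90° − 53° = 37° to the horizontal. Measuring y along the incline from the free-surface line, vertical depth h = y·sinθ with sinθ = 0.601815.
The centroid of a semicircle lies 4r/(3π) = 0.483831 m from the diameter, here below the top edge, so y_c = 6.9 + 0.483831 = 7.38383 m and h_c = 7.38383 × 0.601815 = 4.4437 m.
A = πr²/2 = π × 1.14²/2 = 2.04141 m².
Resultant F = γ·h_c·A = 11.02644 × 4.4437 × 2.04141 = 100.025 kN.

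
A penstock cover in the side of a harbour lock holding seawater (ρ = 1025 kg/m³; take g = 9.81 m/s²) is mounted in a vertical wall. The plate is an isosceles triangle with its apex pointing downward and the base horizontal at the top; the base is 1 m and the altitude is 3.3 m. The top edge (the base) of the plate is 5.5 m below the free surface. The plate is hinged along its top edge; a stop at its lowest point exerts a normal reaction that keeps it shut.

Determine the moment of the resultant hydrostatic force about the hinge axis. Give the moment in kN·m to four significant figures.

γ = ρg = 1025 × 9.81 / 1000 = 10.05525 kN/m³.
With the apex down, the centroid sits h/3 = 3.3/3 = 1.1 m below the base (the top edge), so the centroid depth is h_c = 5.5 + 1.1 = 6.6 m.
A = ½ × 1 × 3.3 = 1.65 m².
Resultant F = γ·h_c·A = 10.05525 × 6.6 × 1.65 = 109.502 kN.
I_c = b·h³/36 = 1 × 3.3³/36 = 0.99825 m⁴.
Centre of pressure: y_p = y_c + I_c/(y_c·A) = 6.6 + 0.99825/(6.6 × 1.65) = 6.6 + 0.0916667 = 6.69167 m along the plane.
The resultant acts 1.1 + 0.0916667 = 1.19167 m (along the plate) below the hinge at the top edge, so the moment about the hinge is M = F × 1.19167 = 109.502 × 1.19167 = 130.49 kN·m.

M ≈ 130.5 kN·m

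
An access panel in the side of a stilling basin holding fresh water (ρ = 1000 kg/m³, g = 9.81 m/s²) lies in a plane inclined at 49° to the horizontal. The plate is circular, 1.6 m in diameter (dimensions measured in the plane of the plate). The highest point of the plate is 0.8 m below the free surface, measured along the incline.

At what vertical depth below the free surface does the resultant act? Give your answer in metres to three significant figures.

γ = ρg = 1000 × 9.81 = 9810 N/m³ = 9.81 kN/m³.
Let θ = 49° be the plate's angle to the horizontal; measure y along the incline from where the plane meets the free surface. Vertical depth h = y·sinθ with sinθ = 0.754710.
The centroid is at the centre, 0.8 m below the top of the plate, so y_c = 0.8 + 0.8 = 1.6 m and h_c = 1.6 × 0.754710 = 1.20754 m.
A = π(0.8)² = 2.01062 m².
Resultant F = γ·h_c·A = 9.81 × 1.20754 × 2.01062 = 23.8177 kN.
I_c = πr⁴/4 = π × 0.8⁴/4 = 0.321699 m⁴.
Centre of pressure: y_p = y_c + I_c/(y_c·A) = 1.6 + 0.321699/(1.6 × 2.01062) = 1.6 + 0.0999999 = 1.7 m along the plane.
Vertically, h_p = y_p·sinθ = 1.7 × 0.754710 = 1.28301 m.

h_p = 1.28 m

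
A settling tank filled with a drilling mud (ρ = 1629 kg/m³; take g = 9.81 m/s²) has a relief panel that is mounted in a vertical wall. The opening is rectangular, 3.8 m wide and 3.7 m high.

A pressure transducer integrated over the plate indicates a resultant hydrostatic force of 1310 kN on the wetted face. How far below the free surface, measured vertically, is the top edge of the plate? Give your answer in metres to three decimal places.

γ = ρg = 1629 × 9.81 / 1000 = 15.98049 kN/m³.
A = 3.8 × 3.7 = 14.06 m².
From F = γ·h_c·A, the centroid depth is h_c = 1310/(15.98049 × 14.06) = 5.83037 m.
The centroid lies 3.7/2 = 1.85 m below the top edge, so the top edge sits at h_top = 5.83037 − 1.85 = 3.98037 m below the surface.

d_top ≈ 3.980 m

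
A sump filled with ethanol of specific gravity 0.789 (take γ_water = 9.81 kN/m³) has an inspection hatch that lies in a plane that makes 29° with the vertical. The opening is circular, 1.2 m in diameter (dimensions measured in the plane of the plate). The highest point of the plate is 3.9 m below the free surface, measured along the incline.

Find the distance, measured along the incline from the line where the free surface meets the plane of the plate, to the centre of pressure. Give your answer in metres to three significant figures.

γ = 0.789 × 9.81 = 7.74009 kN/m³.
The plate makes 29° with the vertical, i.e. θ = 90° − 29° = 61° to the horizontal. Measuring y along the incline from the free-surface line, vertical depth h = y·sinθ with sinθ = 0.874620.
The centroid is at the centre, 0.6 m below the top of the plate, so y_c = 3.9 + 0.6 = 4.5 m and h_c = 4.5 × 0.874620 = 3.93579 m.
A = π(0.6)² = 1.13097 m².
Resultant F = γ·h_c·A = 7.74009 × 3.93579 × 1.13097 = 34.4532 kN.
I_c = πr⁴/4 = π × 0.6⁴/4 = 0.101788 m⁴.
Centre of pressure: y_p = y_c + I_c/(y_c·A) = 4.5 + 0.101788/(4.5 × 1.13097) = 4.5 + 0.0200001 = 4.52 m along the plane.

y_p = 4.52 m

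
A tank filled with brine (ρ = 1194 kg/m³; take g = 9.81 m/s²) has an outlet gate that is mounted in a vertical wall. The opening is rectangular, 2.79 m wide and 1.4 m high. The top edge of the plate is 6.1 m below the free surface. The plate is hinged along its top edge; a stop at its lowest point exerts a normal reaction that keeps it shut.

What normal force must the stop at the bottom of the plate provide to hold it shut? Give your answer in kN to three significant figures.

P ≈ 161 kN

γ = ρg = 1194 × 9.81 / 1000 = 11.71314 kN/m³.
The centroid lies 1.4/2 = 0.7 m below the top edge, so the centroid depth is h_c = 6.1 + 0.7 = 6.8 m.
A = 2.79 × 1.4 = 3.906 m².
Resultant F = γ·h_c·A = 11.71314 × 6.8 × 3.906 = 311.11 kN.
I_c = b·h³/12 = 2.79 × 1.4³/12 = 0.63798 m⁴.
Centre of pressure: y_p = y_c + I_c/(y_c·A) = 6.8 + 0.63798/(6.8 × 3.906) = 6.8 + 0.0240196 = 6.82402 m along the plane.
The resultant acts 0.7 + 0.0240196 = 0.72402 m (along the plate) below the hinge at the top edge, so the moment about the hinge is M = F × 0.72402 = 311.11 × 0.72402 = 225.25 kN·m.
A normal force at the bottom, 1.4 m from the hinge, must supply this moment: P = 225.25/1.4 = 160.893 kN.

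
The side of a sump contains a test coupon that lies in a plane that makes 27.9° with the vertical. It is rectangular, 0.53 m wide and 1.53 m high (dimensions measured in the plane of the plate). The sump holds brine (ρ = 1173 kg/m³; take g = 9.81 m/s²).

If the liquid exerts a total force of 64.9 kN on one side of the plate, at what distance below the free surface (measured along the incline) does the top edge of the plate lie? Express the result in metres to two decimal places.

γ = ρg = 1173 × 9.81 / 1000 = 11.50713 kN/m³.
A = 0.53 × 1.53 = 0.8109 m².
From F = γ·h_c·A, the centroid depth is h_c = 64.9/(11.50713 × 0.8109) = 6.95521 m.
The plate makes 27.9° with the vertical, i.e. θ = 90° − 27.9° = 62.1° to the horizontal. Measuring y along the incline from the free-surface line, vertical depth h = y·sinθ with sinθ = 0.883766.
Along the incline, y_c = h_c/sinθ = 6.95521/0.883766 = 7.86997 m.
The centroid lies 1.53/2 = 0.765 m below the top edge, so the top edge sits at y_top = 7.86997 − 0.765 = 7.10497 m along the incline.

y_top ≈ 7.10 m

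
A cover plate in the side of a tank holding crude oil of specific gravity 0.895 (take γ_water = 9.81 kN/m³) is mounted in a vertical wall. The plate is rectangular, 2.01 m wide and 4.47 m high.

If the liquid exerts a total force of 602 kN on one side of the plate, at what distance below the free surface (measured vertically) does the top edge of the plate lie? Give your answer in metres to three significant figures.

γ = 0.895 × 9.81 = 8.77995 kN/m³.
A = 2.01 × 4.47 = 8.9847 m².
From F = γ·h_c·A, the centroid depth is h_c = 602/(8.77995 × 8.9847) = 7.63134 m.
The centroid lies 4.47/2 = 2.235 m below the top edge, so the top edge sits at h_top = 7.63134 − 2.235 = 5.39634 m below the surface.

d_top ≈ 5.40 m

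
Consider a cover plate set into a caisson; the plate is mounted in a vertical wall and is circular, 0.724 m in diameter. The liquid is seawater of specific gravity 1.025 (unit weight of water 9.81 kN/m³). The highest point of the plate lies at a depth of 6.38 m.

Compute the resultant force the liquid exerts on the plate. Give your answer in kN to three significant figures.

F ≈ 27.9 kN

γ = 1.025 × 9.81 = 10.05525 kN/m³.
The centroid is at the centre, 0.362 m below the top of the plate, so the centroid depth is h_c = 6.38 + 0.362 = 6.742 m.
A = π(0.362)² = 0.411687 m².
Resultant F = γ·h_c·A = 10.05525 × 6.742 × 0.411687 = 27.9093 kN.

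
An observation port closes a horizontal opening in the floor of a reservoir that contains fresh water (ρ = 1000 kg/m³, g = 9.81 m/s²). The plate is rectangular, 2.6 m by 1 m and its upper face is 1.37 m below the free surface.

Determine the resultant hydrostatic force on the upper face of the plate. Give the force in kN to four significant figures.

γ = ρg = 1000 × 9.81 = 9810 N/m³ = 9.81 kN/m³.
The plate is horizontal, so pressure is uniform at p = γ·h = 9.81 × 1.37 = 13.4397 kN/m².
A = 2.6 × 1 = 2.6 m².
F = p·A = 13.4397 × 2.6 = 34.9432 kN.

F ≈ 34.94 kN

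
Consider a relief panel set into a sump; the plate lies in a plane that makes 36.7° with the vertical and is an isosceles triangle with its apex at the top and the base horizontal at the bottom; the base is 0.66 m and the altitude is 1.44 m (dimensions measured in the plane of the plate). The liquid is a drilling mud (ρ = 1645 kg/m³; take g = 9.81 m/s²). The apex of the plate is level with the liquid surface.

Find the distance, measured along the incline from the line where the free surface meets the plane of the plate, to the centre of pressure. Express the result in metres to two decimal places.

y_p = 1.08 m

γ = ρg = 1645 × 9.81 / 1000 = 16.13745 kN/m³.
The plate makes 36.7° with the vertical, i.e. θ = 90° − 36.7° = 53.3° to the horizontal. Measuring y along the incline from the free-surface line, vertical depth h = y·sinθ with sinθ = 0.801776.
With the apex up, the centroid sits 2h/3 = 2 × 1.44/3 = 0.96 m below the apex, so y_c = 0.96 m and h_c = 0.96 × 0.801776 = 0.769705 m.
A = ½ × 0.66 × 1.44 = 0.4752 m².
Resultant F = γ·h_c·A = 16.13745 × 0.769705 × 0.4752 = 5.9025 kN.
I_c = b·h³/36 = 0.66 × 1.44³/36 = 0.054743 m⁴.
Centre of pressure: y_p = y_c + I_c/(y_c·A) = 0.96 + 0.054743/(0.96 × 0.4752) = 0.96 + 0.12 = 1.08 m along the plane.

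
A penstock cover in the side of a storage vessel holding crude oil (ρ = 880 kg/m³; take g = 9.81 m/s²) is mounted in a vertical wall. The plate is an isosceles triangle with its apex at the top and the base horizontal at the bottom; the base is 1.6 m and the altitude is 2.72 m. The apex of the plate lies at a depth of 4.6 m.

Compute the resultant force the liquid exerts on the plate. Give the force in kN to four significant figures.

F ≈ 120.5 kN

γ = ρg = 880 × 9.81 / 1000 = 8.6328 kN/m³.
With the apex up, the centroid sits 2h/3 = 2 × 2.72/3 = 1.81333 m below the apex, so the centroid depth is h_c = 4.6 + 1.81333 = 6.41333 m.
A = ½ × 1.6 × 2.72 = 2.176 m².
Resultant F = γ·h_c·A = 8.6328 × 6.41333 × 2.176 = 120.474 kN.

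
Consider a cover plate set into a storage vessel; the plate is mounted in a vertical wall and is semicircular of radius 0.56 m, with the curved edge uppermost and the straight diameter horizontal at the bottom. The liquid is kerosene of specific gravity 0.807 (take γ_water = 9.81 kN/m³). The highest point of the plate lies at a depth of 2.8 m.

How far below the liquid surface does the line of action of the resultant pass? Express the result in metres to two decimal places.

γ = 0.807 × 9.81 = 7.91667 kN/m³.
The centroid lies 4r/(3π) = 0.237671 m above the diameter, so r − 4r/(3π) = 0.56 − 0.237671 = 0.322329 m below the topmost point, so the centroid depth is h_c = 2.8 + 0.322329 = 3.12233 m.
A = πr²/2 = π × 0.56²/2 = 0.492602 m².
Resultant F = γ·h_c·A = 7.91667 × 3.12233 × 0.492602 = 12.1764 kN.
I_c = (π/8 − 8/(9π))·r⁴ = 0.109757 × 0.56⁴ = 0.010794 m⁴.
Centre of pressure: y_p = y_c + I_c/(y_c·A) = 3.12233 + 0.010794/(3.12233 × 0.492602) = 3.12233 + 0.0070179 = 3.12935 m along the plane.

h_p = 3.13 m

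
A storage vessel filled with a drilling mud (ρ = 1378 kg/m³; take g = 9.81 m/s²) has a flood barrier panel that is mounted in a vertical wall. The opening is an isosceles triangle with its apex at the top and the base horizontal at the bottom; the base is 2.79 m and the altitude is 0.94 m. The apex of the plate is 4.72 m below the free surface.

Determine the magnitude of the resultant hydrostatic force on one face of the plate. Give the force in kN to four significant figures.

γ = ρg = 1378 × 9.81 / 1000 = 13.51818 kN/m³.
With the apex up, the centroid sits 2h/3 = 2 × 0.94/3 = 0.626667 m below the apex, so the centroid depth is h_c = 4.72 + 0.626667 = 5.34667 m.
A = ½ × 2.79 × 0.94 = 1.3113 m².
Resultant F = γ·h_c·A = 13.51818 × 5.34667 × 1.3113 = 94.7772 kN.

F ≈ 94.78 kN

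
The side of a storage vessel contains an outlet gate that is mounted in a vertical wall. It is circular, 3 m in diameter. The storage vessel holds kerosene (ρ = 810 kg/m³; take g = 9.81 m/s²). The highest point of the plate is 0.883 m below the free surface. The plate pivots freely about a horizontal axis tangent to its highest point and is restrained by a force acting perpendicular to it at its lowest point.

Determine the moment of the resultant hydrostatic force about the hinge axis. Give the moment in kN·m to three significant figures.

M ≈ 232 kN·m

γ = ρg = 810 × 9.81 / 1000 = 7.9461 kN/m³.
The centroid is at the centre, 1.5 m below the top of the plate, so the centroid depth is h_c = 0.883 + 1.5 = 2.383 m.
A = π(1.5)² = 7.06858 m².
Resultant F = γ·h_c·A = 7.9461 × 2.383 × 7.06858 = 133.847 kN.
I_c = πr⁴/4 = π × 1.5⁴/4 = 3.97608 m⁴.
Centre of pressure: y_p = y_c + I_c/(y_c·A) = 2.383 + 3.97608/(2.383 × 7.06858) = 2.383 + 0.236047 = 2.61905 m along the plane.
The resultant acts 1.5 + 0.236047 = 1.73605 m (along the plate) below the hinge at the top edge, so the moment about the hinge is M = F × 1.73605 = 133.847 × 1.73605 = 232.365 kN·m.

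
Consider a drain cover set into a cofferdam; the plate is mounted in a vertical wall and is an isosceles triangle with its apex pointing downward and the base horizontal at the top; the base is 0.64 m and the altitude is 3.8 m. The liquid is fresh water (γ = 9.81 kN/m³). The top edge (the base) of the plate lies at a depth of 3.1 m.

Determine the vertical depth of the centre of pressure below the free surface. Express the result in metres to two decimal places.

h_p = 4.55 m

γ = 9.81 kN/m³.
With the apex down, the centroid sits h/3 = 3.8/3 = 1.26667 m below the base (the top edge), so the centroid depth is h_c = 3.1 + 1.26667 = 4.36667 m.
A = ½ × 0.64 × 3.8 = 1.216 m².
Resultant F = γ·h_c·A = 9.81 × 4.36667 × 1.216 = 52.0898 kN.
I_c = b·h³/36 = 0.64 × 3.8³/36 = 0.975502 m⁴.
Centre of pressure: y_p = y_c + I_c/(y_c·A) = 4.36667 + 0.975502/(4.36667 × 1.216) = 4.36667 + 0.183715 = 4.55039 m along the plane.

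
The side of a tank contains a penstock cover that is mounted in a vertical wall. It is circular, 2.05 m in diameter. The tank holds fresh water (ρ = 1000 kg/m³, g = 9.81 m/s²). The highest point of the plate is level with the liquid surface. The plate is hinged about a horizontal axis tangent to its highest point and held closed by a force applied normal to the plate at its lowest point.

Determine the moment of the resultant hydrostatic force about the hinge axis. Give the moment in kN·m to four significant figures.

γ = ρg = 1000 × 9.81 = 9810 N/m³ = 9.81 kN/m³.
The centroid is at the centre, 1.025 m below the top of the plate, so the centroid depth is h_c = 1.025 m.
A = π(1.025)² = 3.30064 m².
Resultant F = γ·h_c·A = 9.81 × 1.025 × 3.30064 = 33.1888 kN.
I_c = πr⁴/4 = π × 1.025⁴/4 = 0.866933 m⁴.
Centre of pressure: y_p = y_c + I_c/(y_c·A) = 1.025 + 0.866933/(1.025 × 3.30064) = 1.025 + 0.25625 = 1.28125 m along the plane.
The resultant acts 1.025 + 0.25625 = 1.28125 m (along the plate) below the hinge at the top edge, so the moment about the hinge is M = F × 1.28125 = 33.1888 × 1.28125 = 42.5232 kN·m.

M ≈ 42.52 kN·m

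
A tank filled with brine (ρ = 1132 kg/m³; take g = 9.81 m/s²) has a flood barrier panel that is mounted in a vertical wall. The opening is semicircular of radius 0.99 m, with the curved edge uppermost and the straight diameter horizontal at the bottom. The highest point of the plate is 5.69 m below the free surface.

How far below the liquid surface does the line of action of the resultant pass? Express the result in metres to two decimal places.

h_p = 6.27 m

γ = ρg = 1132 × 9.81 / 1000 = 11.10492 kN/m³.
The centroid lies 4r/(3π) = 0.420169 m above the diameter, so r − 4r/(3π) = 0.99 − 0.420169 = 0.569831 m below the topmost point, so the centroid depth is h_c = 5.69 + 0.569831 = 6.25983 m.
A = πr²/2 = π × 0.99²/2 = 1.53954 m².
Resultant F = γ·h_c·A = 11.10492 × 6.25983 × 1.53954 = 107.021 kN.
I_c = (π/8 − 8/(9π))·r⁴ = 0.109757 × 0.99⁴ = 0.105432 m⁴.
Centre of pressure: y_p = y_c + I_c/(y_c·A) = 6.25983 + 0.105432/(6.25983 × 1.53954) = 6.25983 + 0.01094 = 6.27077 m along the plane.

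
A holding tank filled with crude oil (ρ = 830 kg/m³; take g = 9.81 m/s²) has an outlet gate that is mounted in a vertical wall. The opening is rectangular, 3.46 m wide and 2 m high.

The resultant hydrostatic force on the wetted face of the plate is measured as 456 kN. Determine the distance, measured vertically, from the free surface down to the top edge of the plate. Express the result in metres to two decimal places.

d_top ≈ 7.09 m

γ = ρg = 830 × 9.81 / 1000 = 8.1423 kN/m³.
A = 3.46 × 2 = 6.92 m².
From F = γ·h_c·A, the centroid depth is h_c = 456/(8.1423 × 6.92) = 8.09304 m.
The centroid lies 2/2 = 1 m below the top edge, so the top edge sits at h_top = 8.09304 − 1 = 7.09304 m below the surface.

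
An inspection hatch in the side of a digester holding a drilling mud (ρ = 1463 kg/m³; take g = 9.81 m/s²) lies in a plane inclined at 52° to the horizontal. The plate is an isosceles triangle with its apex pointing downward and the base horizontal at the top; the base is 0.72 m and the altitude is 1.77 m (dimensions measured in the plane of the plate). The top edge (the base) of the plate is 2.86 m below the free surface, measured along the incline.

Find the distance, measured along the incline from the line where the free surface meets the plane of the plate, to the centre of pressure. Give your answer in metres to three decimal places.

γ = ρg = 1463 × 9.81 / 1000 = 14.35203 kN/m³.
Let θ = 52° be the plate's angle to the horizontal; measure y along the incline from where the plane meets the free surface. Vertical depth h = y·sinθ with sinθ = 0.788011.
With the apex down, the centroid sits h/3 = 1.77/3 = 0.59 m below the base (the top edge), so y_c = 2.86 + 0.59 = 3.45 m and h_c = 3.45 × 0.788011 = 2.71864 m.
A = ½ × 0.72 × 1.77 = 0.6372 m².
Resultant F = γ·h_c·A = 14.35203 × 2.71864 × 0.6372 = 24.8623 kN.
I_c = b·h³/36 = 0.72 × 1.77³/36 = 0.110905 m⁴.
Centre of pressure: y_p = y_c + I_c/(y_c·A) = 3.45 + 0.110905/(3.45 × 0.6372) = 3.45 + 0.0504494 = 3.50045 m along the plane.

y_p = 3.500 m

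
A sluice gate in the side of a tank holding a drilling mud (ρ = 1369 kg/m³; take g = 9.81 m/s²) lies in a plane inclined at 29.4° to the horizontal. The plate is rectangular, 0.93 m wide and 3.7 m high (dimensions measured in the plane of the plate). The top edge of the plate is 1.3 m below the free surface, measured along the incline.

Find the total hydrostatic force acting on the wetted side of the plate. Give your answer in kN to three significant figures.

F ≈ 71.5 kN

γ = ρg = 1369 × 9.81 / 1000 = 13.42989 kN/m³.
Let θ = 29.4° be the plate's angle to the horizontal; measure y along the incline from where the plane meets the free surface. Vertical depth h = y·sinθ with sinθ = 0.490904.
The centroid lies 3.7/2 = 1.85 m below the top edge, so y_c = 1.3 + 1.85 = 3.15 m and h_c = 3.15 × 0.490904 = 1.54635 m.
A = 0.93 × 3.7 = 3.441 m².
Resultant F = γ·h_c·A = 13.42989 × 1.54635 × 3.441 = 71.4603 kN.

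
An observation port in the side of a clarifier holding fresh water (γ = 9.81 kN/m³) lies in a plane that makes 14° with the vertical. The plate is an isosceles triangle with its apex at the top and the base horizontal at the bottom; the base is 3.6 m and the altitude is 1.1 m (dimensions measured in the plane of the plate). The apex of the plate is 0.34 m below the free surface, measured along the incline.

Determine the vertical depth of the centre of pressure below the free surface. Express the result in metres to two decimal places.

h_p = 1.10 m

γ = 9.81 kN/m³.
The plate makes 14° with the vertical, i.e. θ = 90° − 14° = 76° to the horizontal. Measuring y along the incline from the free-surface line, vertical depth h = y·sinθ with sinθ = 0.970296.
With the apex up, the centroid sits 2h/3 = 2 × 1.1/3 = 0.733333 m below the apex, so y_c = 0.34 + 0.733333 = 1.07333 m and h_c = 1.07333 × 0.970296 = 1.04145 m.
A = ½ × 3.6 × 1.1 = 1.98 m².
Resultant F = γ·h_c·A = 9.81 × 1.04145 × 1.98 = 20.2289 kN.
I_c = b·h³/36 = 3.6 × 1.1³/36 = 0.1331 m⁴.
Centre of pressure: y_p = y_c + I_c/(y_c·A) = 1.07333 + 0.1331/(1.07333 × 1.98) = 1.07333 + 0.0626296 = 1.13596 m along the plane.
Vertically, h_p = y_p·sinθ = 1.13596 × 0.970296 = 1.10222 m.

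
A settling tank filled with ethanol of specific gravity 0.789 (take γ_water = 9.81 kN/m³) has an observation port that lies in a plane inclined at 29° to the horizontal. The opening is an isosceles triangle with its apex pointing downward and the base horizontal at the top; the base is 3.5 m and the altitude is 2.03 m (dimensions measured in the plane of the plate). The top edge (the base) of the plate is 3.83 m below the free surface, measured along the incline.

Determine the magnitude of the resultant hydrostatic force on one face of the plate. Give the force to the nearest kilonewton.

F ≈ 60 kN

γ = 0.789 × 9.81 = 7.74009 kN/m³.
Let θ = 29° be the plate's angle to the horizontal; measure y along the incline from where the plane meets the free surface. Vertical depth h = y·sinθ with sinθ = 0.484810.
With the apex down, the centroid sits h/3 = 2.03/3 = 0.676667 m below the base (the top edge), so y_c = 3.83 + 0.676667 = 4.50667 m and h_c = 4.50667 × 0.484810 = 2.18488 m.
A = ½ × 3.5 × 2.03 = 3.5525 m².
Resultant F = γ·h_c·A = 7.74009 × 2.18488 × 3.5525 = 60.0769 kN.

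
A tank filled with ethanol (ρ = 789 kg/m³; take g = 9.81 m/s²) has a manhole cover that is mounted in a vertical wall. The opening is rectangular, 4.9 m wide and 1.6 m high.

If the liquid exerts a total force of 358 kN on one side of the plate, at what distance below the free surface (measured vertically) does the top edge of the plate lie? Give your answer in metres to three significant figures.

γ = ρg = 789 × 9.81 / 1000 = 7.74009 kN/m³.
A = 4.9 × 1.6 = 7.84 m².
From F = γ·h_c·A, the centroid depth is h_c = 358/(7.74009 × 7.84) = 5.89958 m.
The centroid lies 1.6/2 = 0.8 m below the top edge, so the top edge sits at h_top = 5.89958 − 0.8 = 5.09958 m below the surface.

d_top ≈ 5.10 m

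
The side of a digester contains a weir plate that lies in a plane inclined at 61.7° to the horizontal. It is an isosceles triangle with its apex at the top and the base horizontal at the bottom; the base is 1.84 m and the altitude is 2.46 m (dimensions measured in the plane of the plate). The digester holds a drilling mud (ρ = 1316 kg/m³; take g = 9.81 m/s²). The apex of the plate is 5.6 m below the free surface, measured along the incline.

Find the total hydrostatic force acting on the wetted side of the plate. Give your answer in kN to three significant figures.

γ = ρg = 1316 × 9.81 / 1000 = 12.90996 kN/m³.
Let θ = 61.7° be the plate's angle to the horizontal; measure y along the incline from where the plane meets the free surface. Vertical depth h = y·sinθ with sinθ = 0.880477.
With the apex up, the centroid sits 2h/3 = 2 × 2.46/3 = 1.64 m below the apex, so y_c = 5.6 + 1.64 = 7.24 m and h_c = 7.24 × 0.880477 = 6.37465 m.
A = ½ × 1.84 × 2.46 = 2.2632 m².
Resultant F = γ·h_c·A = 12.90996 × 6.37465 × 2.2632 = 186.253 kN.

F ≈ 186 kN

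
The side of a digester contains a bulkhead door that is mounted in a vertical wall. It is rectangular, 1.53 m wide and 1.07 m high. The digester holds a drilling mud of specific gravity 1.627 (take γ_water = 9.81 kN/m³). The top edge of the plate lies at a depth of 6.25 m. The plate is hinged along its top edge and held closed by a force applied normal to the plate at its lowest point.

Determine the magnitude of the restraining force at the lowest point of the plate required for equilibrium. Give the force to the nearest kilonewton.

P ≈ 91 kN

γ = 1.627 × 9.81 = 15.96087 kN/m³.
The centroid lies 1.07/2 = 0.535 m below the top edge, so the centroid depth is h_c = 6.25 + 0.535 = 6.785 m.
A = 1.53 × 1.07 = 1.6371 m².
Resultant F = γ·h_c·A = 15.96087 × 6.785 × 1.6371 = 177.289 kN.
I_c = b·h³/12 = 1.53 × 1.07³/12 = 0.156193 m⁴.
Centre of pressure: y_p = y_c + I_c/(y_c·A) = 6.785 + 0.156193/(6.785 × 1.6371) = 6.785 + 0.0140617 = 6.79906 m along the plane.
The resultant acts 0.535 + 0.0140617 = 0.549062 m (along the plate) below the hinge at the top edge, so the moment about the hinge is M = F × 0.549062 = 177.289 × 0.549062 = 97.3427 kN·m.
A normal force at the bottom, 1.07 m from the hinge, must supply this moment: P = 97.3427/1.07 = 90.9745 kN.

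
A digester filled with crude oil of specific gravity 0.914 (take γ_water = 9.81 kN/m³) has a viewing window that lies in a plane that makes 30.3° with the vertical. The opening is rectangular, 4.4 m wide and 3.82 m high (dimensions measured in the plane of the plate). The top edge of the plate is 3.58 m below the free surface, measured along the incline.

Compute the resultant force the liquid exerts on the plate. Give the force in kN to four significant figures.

F ≈ 714.4 kN

γ = 0.914 × 9.81 = 8.96634 kN/m³.
The plate makes 30.3° with the vertical, i.e. θ = 90° − 30.3° = 59.7° to the horizontal. Measuring y along the incline from the free-surface line, vertical depth h = y·sinθ with sinθ = 0.863396.
The centroid lies 3.82/2 = 1.91 m below the top edge, so y_c = 3.58 + 1.91 = 5.49 m and h_c = 5.49 × 0.863396 = 4.74004 m.
A = 4.4 × 3.82 = 16.808 m².
Resultant F = γ·h_c·A = 8.96634 × 4.74004 × 16.808 = 714.354 kN.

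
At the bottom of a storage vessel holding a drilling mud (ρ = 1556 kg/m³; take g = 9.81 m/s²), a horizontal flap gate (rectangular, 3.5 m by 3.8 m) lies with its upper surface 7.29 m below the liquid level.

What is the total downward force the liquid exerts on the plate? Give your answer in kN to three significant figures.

γ = ρg = 1556 × 9.81 / 1000 = 15.26436 kN/m³.
The plate is horizontal, so pressure is uniform at p = γ·h = 15.26436 × 7.29 = 111.277 kN/m².
A = 3.5 × 3.8 = 13.3 m².
F = p·A = 111.277 × 13.3 = 1479.98 kN.

F ≈ 1480 kN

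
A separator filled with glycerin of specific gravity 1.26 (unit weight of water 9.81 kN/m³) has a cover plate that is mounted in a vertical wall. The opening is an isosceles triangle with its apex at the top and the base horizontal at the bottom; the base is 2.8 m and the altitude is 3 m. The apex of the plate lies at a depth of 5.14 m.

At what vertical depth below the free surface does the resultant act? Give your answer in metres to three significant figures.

γ = 1.26 × 9.81 = 12.3606 kN/m³.
With the apex up, the centroid sits 2h/3 = 2 × 3/3 = 2 m below the apex, so the centroid depth is h_c = 5.14 + 2 = 7.14 m.
A = ½ × 2.8 × 3 = 4.2 m².
Resultant F = γ·h_c·A = 12.3606 × 7.14 × 4.2 = 370.67 kN.
I_c = b·h³/36 = 2.8 × 3³/36 = 2.1 m⁴.
Centre of pressure: y_p = y_c + I_c/(y_c·A) = 7.14 + 2.1/(7.14 × 4.2) = 7.14 + 0.070028 = 7.21003 m along the plane.

h_p = 7.21 m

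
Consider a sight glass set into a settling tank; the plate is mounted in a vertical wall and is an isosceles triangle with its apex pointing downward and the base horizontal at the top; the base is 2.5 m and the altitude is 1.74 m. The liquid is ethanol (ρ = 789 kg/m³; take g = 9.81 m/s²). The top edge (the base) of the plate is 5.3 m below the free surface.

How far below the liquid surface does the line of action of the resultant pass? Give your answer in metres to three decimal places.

γ = ρg = 789 × 9.81 / 1000 = 7.74009 kN/m³.
With the apex down, the centroid sits h/3 = 1.74/3 = 0.58 m below the base (the top edge), so the centroid depth is h_c = 5.3 + 0.58 = 5.88 m.
A = ½ × 2.5 × 1.74 = 2.175 m².
Resultant F = γ·h_c·A = 7.74009 × 5.88 × 2.175 = 98.988 kN.
I_c = b·h³/36 = 2.5 × 1.74³/36 = 0.365835 m⁴.
Centre of pressure: y_p = y_c + I_c/(y_c·A) = 5.88 + 0.365835/(5.88 × 2.175) = 5.88 + 0.0286054 = 5.90861 m along the plane.

h_p = 5.909 m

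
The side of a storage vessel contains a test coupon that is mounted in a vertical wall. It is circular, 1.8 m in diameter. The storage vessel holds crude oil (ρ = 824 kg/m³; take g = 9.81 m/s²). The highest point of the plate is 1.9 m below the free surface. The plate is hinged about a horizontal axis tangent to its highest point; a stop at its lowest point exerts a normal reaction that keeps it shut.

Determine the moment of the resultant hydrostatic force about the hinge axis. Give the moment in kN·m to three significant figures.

M ≈ 56.0 kN·m

γ = ρg = 824 × 9.81 / 1000 = 8.08344 kN/m³.
The centroid is at the centre, 0.9 m below the top of the plate, so the centroid depth is h_c = 1.9 + 0.9 = 2.8 m.
A = π(0.9)² = 2.54469 m².
Resultant F = γ·h_c·A = 8.08344 × 2.8 × 2.54469 = 57.5956 kN.
I_c = πr⁴/4 = π × 0.9⁴/4 = 0.5153 m⁴.
Centre of pressure: y_p = y_c + I_c/(y_c·A) = 2.8 + 0.5153/(2.8 × 2.54469) = 2.8 + 0.0723215 = 2.87232 m along the plane.
The resultant acts 0.9 + 0.0723215 = 0.972322 m (along the plate) below the hinge at the top edge, so the moment about the hinge is M = F × 0.972322 = 57.5956 × 0.972322 = 56.0015 kN·m.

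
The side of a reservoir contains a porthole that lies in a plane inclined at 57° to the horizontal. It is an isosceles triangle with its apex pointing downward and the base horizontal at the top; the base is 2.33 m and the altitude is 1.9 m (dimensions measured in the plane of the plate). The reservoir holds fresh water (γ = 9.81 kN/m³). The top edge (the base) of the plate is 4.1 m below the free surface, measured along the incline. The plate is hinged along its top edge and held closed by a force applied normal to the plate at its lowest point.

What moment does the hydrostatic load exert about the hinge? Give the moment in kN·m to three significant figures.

γ = 9.81 kN/m³.
Let θ = 57° be the plate's angle to the horizontal; measure y along the incline from where the plane meets the free surface. Vertical depth h = y·sinθ with sinθ = 0.838671.
With the apex down, the centroid sits h/3 = 1.9/3 = 0.633333 m below the base (the top edge), so y_c = 4.1 + 0.633333 = 4.73333 m and h_c = 4.73333 × 0.838671 = 3.96971 m.
A = ½ × 2.33 × 1.9 = 2.2135 m².
Resultant F = γ·h_c·A = 9.81 × 3.96971 × 2.2135 = 86.2 kN.
I_c = b·h³/36 = 2.33 × 1.9³/36 = 0.44393 m⁴.
Centre of pressure: y_p = y_c + I_c/(y_c·A) = 4.73333 + 0.44393/(4.73333 × 2.2135) = 4.73333 + 0.0423709 = 4.7757 m along the plane.
The resultant acts 0.633333 + 0.0423709 = 0.675704 m (along the plate) below the hinge at the top edge, so the moment about the hinge is M = F × 0.675704 = 86.2 × 0.675704 = 58.2457 kN·m.

M ≈ 58.2 kN·m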